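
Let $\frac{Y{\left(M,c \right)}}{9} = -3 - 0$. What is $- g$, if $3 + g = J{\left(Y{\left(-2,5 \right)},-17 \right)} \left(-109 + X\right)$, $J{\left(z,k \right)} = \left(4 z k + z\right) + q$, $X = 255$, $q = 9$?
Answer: $-265425$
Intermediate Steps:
$Y{\left(M,c \right)} = -27$ ($Y{\left(M,c \right)} = 9 \left(-3 - 0\right) = 9 \left(-3 + 0\right) = 9 \left(-3\right) = -27$)
$J{\left(z,k \right)} = 9 + z + 4 k z$ ($J{\left(z,k \right)} = \left(4 z k + z\right) + 9 = \left(4 k z + z\right) + 9 = \left(z + 4 k z\right) + 9 = 9 + z + 4 k z$)
$g = 265425$ ($g = -3 + \left(9 - 27 + 4 \left(-17\right) \left(-27\right)\right) \left(-109 + 255\right) = -3 + \left(9 - 27 + 1836\right) 146 = -3 + 1818 \cdot 146 = -3 + 265428 = 265425$)
$- g = \left(-1\right) 265425 = -265425$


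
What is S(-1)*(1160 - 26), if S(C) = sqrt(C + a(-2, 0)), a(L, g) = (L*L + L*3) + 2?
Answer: 1134*I ≈ 1134.0*I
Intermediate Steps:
a(L, g) = 2 + L**2 + 3*L (a(L, g) = (L**2 + 3*L) + 2 = 2 + L**2 + 3*L)
S(C) = sqrt(C) (S(C) = sqrt(C + (2 + (-2)**2 + 3*(-2))) = sqrt(C + (2 + 4 - 6)) = sqrt(C + 0) = sqrt(C))
S(-1)*(1160 - 26) = sqrt(-1)*(1160 - 26) = I*1134 = 1134*I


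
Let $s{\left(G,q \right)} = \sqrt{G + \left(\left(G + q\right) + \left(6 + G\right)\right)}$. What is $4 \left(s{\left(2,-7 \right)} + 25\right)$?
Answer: $100 + 4 \sqrt{5} \approx 108.94$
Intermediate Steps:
$s{\left(G,q \right)} = \sqrt{6 + q + 3 G}$ ($s{\left(G,q \right)} = \sqrt{G + \left(6 + q + 2 G\right)} = \sqrt{6 + q + 3 G}$)
$4 \left(s{\left(2,-7 \right)} + 25\right) = 4 \left(\sqrt{6 - 7 + 3 \cdot 2} + 25\right) = 4 \left(\sqrt{6 - 7 + 6} + 25\right) = 4 \left(\sqrt{5} + 25\right) = 4 \left(25 + \sqrt{5}\right) = 100 + 4 \sqrt{5}$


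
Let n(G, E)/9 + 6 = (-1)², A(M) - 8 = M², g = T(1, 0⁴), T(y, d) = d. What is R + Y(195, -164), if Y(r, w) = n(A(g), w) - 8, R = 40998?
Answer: 40945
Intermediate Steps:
g = 0 (g = 0⁴ = 0)
A(M) = 8 + M²
n(G, E) = -45 (n(G, E) = -54 + 9*(-1)² = -54 + 9*1 = -54 + 9 = -45)
Y(r, w) = -53 (Y(r, w) = -45 - 8 = -53)
R + Y(195, -164) = 40998 - 53 = 40945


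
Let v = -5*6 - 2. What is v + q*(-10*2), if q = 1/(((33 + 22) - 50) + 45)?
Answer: -162/5 ≈ -32.400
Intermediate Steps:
q = 1/50 (q = 1/((55 - 50) + 45) = 1/(5 + 45) = 1/50 ≈ 0.020000)
v = -32 (v = -30 - 2 = -32)
v + q*(-10*2) = -32 + (-10*2)/50 = -32 + (1/50)*(-20) = -32 - ⅖ = -162/5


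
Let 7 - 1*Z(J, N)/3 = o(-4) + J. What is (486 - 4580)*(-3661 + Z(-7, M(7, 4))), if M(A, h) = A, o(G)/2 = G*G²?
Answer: 13244090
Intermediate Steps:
o(G) = 2*G³ (o(G) = 2*(G*G²) = 2*G³)
Z(J, N) = 405 - 3*J (Z(J, N) = 21 - 3*(2*(-4)³ + J) = 21 - 3*(2*(-64) + J) = 21 - 3*(-128 + J) = 21 + (384 - 3*J) = 405 - 3*J)
(486 - 4580)*(-3661 + Z(-7, M(7, 4))) = (486 - 4580)*(-3661 + (405 - 3*(-7))) = -4094*(-3661 + (405 + 21)) = -4094*(-3661 + 426) = -4094*(-3235) = 13244090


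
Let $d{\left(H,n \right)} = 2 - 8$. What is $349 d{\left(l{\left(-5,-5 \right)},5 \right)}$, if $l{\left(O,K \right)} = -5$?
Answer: $-2094$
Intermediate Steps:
$d{\left(H,n \right)} = -6$
$349 d{\left(l{\left(-5,-5 \right)},5 \right)} = 349 \left(-6\right) = -2094$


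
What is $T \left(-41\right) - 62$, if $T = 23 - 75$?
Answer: $2070$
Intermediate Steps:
$T = -52$
$T \left(-41\right) - 62 = \left(-52\right) \left(-41\right) - 62 = 2132 - 62 = 2070$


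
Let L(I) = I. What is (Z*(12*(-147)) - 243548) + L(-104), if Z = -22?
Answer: -204844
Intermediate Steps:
(Z*(12*(-147)) - 243548) + L(-104) = (-264*(-147) - 243548) - 104 = (-22*(-1764) - 243548) - 104 = (38808 - 243548) - 104 = -204740 - 104 = -204844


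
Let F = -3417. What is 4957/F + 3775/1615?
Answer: 57572/64923 ≈ 0.88677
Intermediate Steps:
4957/F + 3775/1615 = 4957/(-3417) + 3775/1615 = 4957*(-1/3417) + 3775*(1/1615) = -4957/3417 + 755/323 = 57572/64923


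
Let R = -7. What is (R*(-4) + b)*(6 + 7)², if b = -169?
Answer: -23829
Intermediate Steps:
(R*(-4) + b)*(6 + 7)² = (-7*(-4) - 169)*(6 + 7)² = (28 - 169)*13² = -141*169 = -23829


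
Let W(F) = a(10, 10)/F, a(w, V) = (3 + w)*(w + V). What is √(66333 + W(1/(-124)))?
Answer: √34093 ≈ 184.64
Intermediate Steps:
a(w, V) = (3 + w)*(V + w)
W(F) = 260/F (W(F) = (10² + 3*10 + 3*10 + 10*10)/F = (100 + 30 + 30 + 100)/F = 260/F)
√(66333 + W(1/(-124))) = √(66333 + 260/(1/(-124))) = √(66333 + 260/(-1/124)) = √(66333 + 260*(-124)) = √(66333 - 32240) = √34093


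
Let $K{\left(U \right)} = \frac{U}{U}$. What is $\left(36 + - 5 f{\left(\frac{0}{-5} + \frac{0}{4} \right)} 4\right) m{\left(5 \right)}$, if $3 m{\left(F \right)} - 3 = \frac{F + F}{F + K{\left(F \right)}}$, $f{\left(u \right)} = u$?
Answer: $56$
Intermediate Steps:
$K{\left(U \right)} = 1$
$m{\left(F \right)} = 1 + \frac{2 F}{3 \left(1 + F\right)}$ ($m{\left(F \right)} = 1 + \frac{\left(F + F\right) \frac{1}{F + 1}}{3} = 1 + \frac{2 F \frac{1}{1 + F}}{3} = 1 + \frac{2 F}{3 \left(1 + F\right)}$)
$\left(36 + - 5 f{\left(\frac{0}{-5} + \frac{0}{4} \right)} 4\right) m{\left(5 \right)} = \left(36 + - 5 \left(\frac{0}{-5} + \frac{0}{4}\right) 4\right) \frac{3 + 5 \cdot 5}{3 \left(1 + 5\right)} = \left(36 + - 5 \left(0 \left(- \frac{1}{5}\right) + 0 \cdot \frac{1}{4}\right) 4\right) \frac{3 + 25}{3 \cdot 6} = \left(36 + - 5 \left(0 + 0\right) 4\right) \frac{1}{3} \cdot \frac{1}{6} \cdot 28 = \left(36 + \left(-5\right) 0 \cdot 4\right) \frac{14}{9} = \left(36 + 0 \cdot 4\right) \frac{14}{9} = \left(36 + 0\right) \frac{14}{9} = 36 \cdot \frac{14}{9} = 56$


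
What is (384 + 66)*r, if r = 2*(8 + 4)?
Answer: 10800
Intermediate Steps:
r = 24 (r = 2*12 = 24)
(384 + 66)*r = (384 + 66)*24 = 450*24 = 10800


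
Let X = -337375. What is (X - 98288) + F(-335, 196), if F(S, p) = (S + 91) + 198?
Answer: -435709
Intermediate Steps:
F(S, p) = 289 + S (F(S, p) = (91 + S) + 198 = 289 + S)
(X - 98288) + F(-335, 196) = (-337375 - 98288) + (289 - 335) = -435663 - 46 = -435709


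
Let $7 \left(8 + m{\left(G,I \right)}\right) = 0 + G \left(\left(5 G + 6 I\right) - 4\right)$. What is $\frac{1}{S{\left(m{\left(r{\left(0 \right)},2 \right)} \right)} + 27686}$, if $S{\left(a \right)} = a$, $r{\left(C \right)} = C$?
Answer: $\frac{1}{27678} \approx 3.613 \cdot 10^{-5}$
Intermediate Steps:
$m{\left(G,I \right)} = -8 + \frac{G \left(-4 + 5 G + 6 I\right)}{7}$ ($m{\left(G,I \right)} = -8 + \frac{0 + G \left(\left(5 G + 6 I\right) - 4\right)}{7} = -8 + \frac{0 + G \left(-4 + 5 G + 6 I\right)}{7} = -8 + \frac{G \left(-4 + 5 G + 6 I\right)}{7}$)
$\frac{1}{S{\left(m{\left(r{\left(0 \right)},2 \right)} \right)} + 27686} = \frac{1}{\left(-8 - 0 + \frac{5 \cdot 0^{2}}{7} + \frac{6}{7} \cdot 0 \cdot 2\right) + 27686} = \frac{1}{\left(-8 + 0 + \frac{5}{7} \cdot 0 + 0\right) + 27686} = \frac{1}{\left(-8 + 0 + 0 + 0\right) + 27686} = \frac{1}{-8 + 27686} = \frac{1}{27678}$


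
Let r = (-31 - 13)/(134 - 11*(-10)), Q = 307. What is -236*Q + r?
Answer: -4419583/61 ≈ -72452.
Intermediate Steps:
r = -11/61 (r = -44/(134 + 110) = -44/244 = -44*1/244 = -11/61 ≈ -0.18033)
-236*Q + r = -236*307 - 11/61 = -72452 - 11/61 = -4419583/61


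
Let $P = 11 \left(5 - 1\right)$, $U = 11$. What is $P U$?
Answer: $484$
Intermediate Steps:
$P = 44$ ($P = 11 \left(5 - 1\right) = 11 \cdot 4 = 44$)
$P U = 44 \cdot 11 = 484$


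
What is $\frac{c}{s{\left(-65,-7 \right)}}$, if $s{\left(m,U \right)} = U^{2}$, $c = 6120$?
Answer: $\frac{6120}{49} \approx 124.9$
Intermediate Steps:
$\frac{c}{s{\left(-65,-7 \right)}} = \frac{6120}{\left(-7\right)^{2}} = \frac{6120}{49}$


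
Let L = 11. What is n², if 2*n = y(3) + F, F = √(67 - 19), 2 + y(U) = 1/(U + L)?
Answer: 10137/784 - 27*√3/7 ≈ 6.2491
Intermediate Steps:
y(U) = -2 + 1/(11 + U) (y(U) = -2 + 1/(U + 11) = -2 + 1/(11 + U))
F = 4*√3 (F = √48 = 4*√3 ≈ 6.9282)
n = -27/28 + 2*√3 (n = ((-21 - 2*3)/(11 + 3) + 4*√3)/2 = ((-21 - 6)/14 + 4*√3)/2 = ((1/14)*(-27) + 4*√3)/2 = (-27/14 + 4*√3)/2 = -27/28 + 2*√3 ≈ 2.4998)
n² = (-27/28 + 2*√3)²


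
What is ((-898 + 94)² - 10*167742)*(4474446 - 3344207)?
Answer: -1165280929956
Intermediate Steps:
((-898 + 94)² - 10*167742)*(4474446 - 3344207) = ((-804)² - 1677420)*1130239 = (646416 - 1677420)*1130239 = -1031004*1130239 = -1165280929956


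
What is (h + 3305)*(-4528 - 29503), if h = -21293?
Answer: 612149628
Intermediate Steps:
(h + 3305)*(-4528 - 29503) = (-21293 + 3305)*(-4528 - 29503) = -17988*(-34031) = 612149628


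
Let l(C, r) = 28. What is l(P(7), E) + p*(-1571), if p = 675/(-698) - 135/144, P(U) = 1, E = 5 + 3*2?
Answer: 16863937/5584 ≈ 3020.0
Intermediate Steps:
E = 11 (E = 5 + 6 = 11)
p = -10635/5584 (p = 675*(-1/698) - 135*1/144 = -675/698 - 15/16 = -10635/5584 ≈ -1.9045)
l(P(7), E) + p*(-1571) = 28 - 10635/5584*(-1571) = 28 + 16707585/5584 = 16863937/5584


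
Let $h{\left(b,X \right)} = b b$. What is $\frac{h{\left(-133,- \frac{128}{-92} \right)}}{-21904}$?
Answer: $- \frac{17689}{21904} \approx -0.80757$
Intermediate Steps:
$h{\left(b,X \right)} = b^{2}$
$\frac{h{\left(-133,- \frac{128}{-92} \right)}}{-21904} = \frac{\left(-133\right)^{2}}{-21904} = 17689 \left(- \frac{1}{21904}\right) = - \frac{17689}{21904}$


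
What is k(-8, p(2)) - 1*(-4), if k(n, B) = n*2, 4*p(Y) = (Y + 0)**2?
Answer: -12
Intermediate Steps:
p(Y) = Y**2/4 (p(Y) = (Y + 0)**2/4 = Y**2/4)
k(n, B) = 2*n
k(-8, p(2)) - 1*(-4) = 2*(-8) - 1*(-4) = -16 + 4 = -12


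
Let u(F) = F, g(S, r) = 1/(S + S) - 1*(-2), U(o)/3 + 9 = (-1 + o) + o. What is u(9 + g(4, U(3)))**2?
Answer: 7921/64 ≈ 123.77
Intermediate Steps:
U(o) = -30 + 6*o (U(o) = -27 + 3*((-1 + o) + o) = -27 + 3*(-1 + 2*o) = -27 + (-3 + 6*o) = -30 + 6*o)
g(S, r) = 2 + 1/(2*S) (g(S, r) = 1/(2*S) + 2 = 2 + 1/(2*S))
u(9 + g(4, U(3)))**2 = (9 + (2 + (1/2)/4))**2 = (9 + (2 + (1/2)*(1/4)))**2 = (9 + (2 + 1/8))**2 = (9 + 17/8)**2 = (89/8)**2 = 7921/64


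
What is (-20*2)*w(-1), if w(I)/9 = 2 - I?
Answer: -1080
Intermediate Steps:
w(I) = 18 - 9*I (w(I) = 9*(2 - I) = 18 - 9*I)
(-20*2)*w(-1) = (-20*2)*(18 - 9*(-1)) = -40*(18 + 9) = -40*27 = -1080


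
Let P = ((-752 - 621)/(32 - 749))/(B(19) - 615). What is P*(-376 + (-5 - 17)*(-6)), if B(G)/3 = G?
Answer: 167506/200043 ≈ 0.83735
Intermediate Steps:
B(G) = 3*G
P = -1373/400086 (P = ((-752 - 621)/(32 - 749))/(3*19 - 615) = (-1373/(-717))/(57 - 615) = -1373*(-1/717)/(-558) = (1373/717)*(-1/558) = -1373/400086 ≈ -0.0034318)
P*(-376 + (-5 - 17)*(-6)) = -1373*(-376 + (-5 - 17)*(-6))/400086 = -1373*(-376 - 22*(-6))/400086 = -1373*(-376 + 132)/400086 = -1373/400086*(-244) = 167506/200043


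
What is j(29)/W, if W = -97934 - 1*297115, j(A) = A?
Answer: -29/395049 ≈ -7.3409e-5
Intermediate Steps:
W = -395049 (W = -97934 - 297115 = -395049)
j(29)/W = 29/(-395049) = 29*(-1/395049) = -29/395049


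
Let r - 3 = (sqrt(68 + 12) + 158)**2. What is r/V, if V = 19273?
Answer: 25047/19273 + 1264*sqrt(5)/19273 ≈ 1.4462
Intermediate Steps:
r = 3 + (158 + 4*sqrt(5))**2 (r = 3 + (sqrt(68 + 12) + 158)**2 = 3 + (sqrt(80) + 158)**2 = 3 + (4*sqrt(5) + 158)**2 = 3 + (158 + 4*sqrt(5))**2 ≈ 27873.)
r/V = (25047 + 1264*sqrt(5))/19273 = (25047 + 1264*sqrt(5))*(1/19273) = 25047/19273 + 1264*sqrt(5)/19273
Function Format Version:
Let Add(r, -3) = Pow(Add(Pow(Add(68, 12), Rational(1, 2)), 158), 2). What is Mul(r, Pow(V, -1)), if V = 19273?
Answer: Add(Rational(25047, 19273), Mul(Rational(1264, 19273), Pow(5, Rational(1, 2)))) ≈ 1.4462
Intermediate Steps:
r = Add(3, Pow(Add(158, Mul(4, Pow(5, Rational(1, 2)))), 2)) (r = Add(3, Pow(Add(Pow(Add(68, 12), Rational(1, 2)), 158), 2)) = Add(3, Pow(Add(Pow(80, Rational(1, 2)), 158), 2)) = Add(3, Pow(Add(Mul(4, Pow(5, Rational(1, 2))), 158), 2)) = Add(3, Pow(Add(158, Mul(4, Pow(5, Rational(1, 2)))), 2)) ≈ 27873.)
Mul(r, Pow(V, -1)) = Mul(Add(25047, Mul(1264, Pow(5, Rational(1, 2)))), Pow(19273, -1)) = Mul(Add(25047, Mul(1264, Pow(5, Rational(1, 2)))), Rational(1, 19273)) = Add(Rational(25047, 19273), Mul(Rational(1264, 19273), Pow(5, Rational(1, 2))))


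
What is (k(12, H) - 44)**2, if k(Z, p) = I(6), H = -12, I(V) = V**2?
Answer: 64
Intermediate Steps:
k(Z, p) = 36 (k(Z, p) = 6**2 = 36)
(k(12, H) - 44)**2 = (36 - 44)**2 = (-8)**2 = 64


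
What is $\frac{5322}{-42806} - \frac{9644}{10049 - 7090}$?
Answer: $- \frac{214284431}{63331477} \approx -3.3835$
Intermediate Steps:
$\frac{5322}{-42806} - \frac{9644}{10049 - 7090} = 5322 \left(- \frac{1}{42806}\right) - \frac{9644}{2959} = - \frac{2661}{21403} - \frac{9644}{2959} = - \frac{214284431}{63331477}$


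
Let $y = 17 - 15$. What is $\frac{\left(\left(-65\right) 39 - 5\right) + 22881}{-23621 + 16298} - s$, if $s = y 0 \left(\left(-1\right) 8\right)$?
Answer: $- \frac{20341}{7323} \approx -2.7777$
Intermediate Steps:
$y = 2$ ($y = 17 - 15 = 2$)
$s = 0$ ($s = 2 \cdot 0 \left(\left(-1\right) 8\right) = 0 \left(-8\right) = 0$)
$\frac{\left(\left(-65\right) 39 - 5\right) + 22881}{-23621 + 16298} - s = \frac{\left(\left(-65\right) 39 - 5\right) + 22881}{-23621 + 16298} - 0 = \frac{\left(-2535 - 5\right) + 22881}{-7323} + 0 = \left(-2540 + 22881\right) \left(- \frac{1}{7323}\right) + 0 = 20341 \left(- \frac{1}{7323}\right) + 0 = - \frac{20341}{7323} + 0 = - \frac{20341}{7323}$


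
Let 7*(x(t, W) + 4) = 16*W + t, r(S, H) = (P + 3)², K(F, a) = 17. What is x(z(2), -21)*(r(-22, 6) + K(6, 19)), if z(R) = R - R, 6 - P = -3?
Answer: -8372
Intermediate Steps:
P = 9 (P = 6 - 1*(-3) = 6 + 3 = 9)
z(R) = 0
r(S, H) = 144 (r(S, H) = (9 + 3)² = 12² = 144)
x(t, W) = -4 + t/7 + 16*W/7 (x(t, W) = -4 + (16*W + t)/7 = -4 + (t + 16*W)/7 = -4 + (t/7 + 16*W/7) = -4 + t/7 + 16*W/7)
x(z(2), -21)*(r(-22, 6) + K(6, 19)) = (-4 + (⅐)*0 + (16/7)*(-21))*(144 + 17) = (-4 + 0 - 48)*161 = -52*161 = -8372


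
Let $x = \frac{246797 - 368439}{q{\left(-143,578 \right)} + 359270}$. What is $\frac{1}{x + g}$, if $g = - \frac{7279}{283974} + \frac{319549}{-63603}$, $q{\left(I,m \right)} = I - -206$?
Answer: $- \frac{2163376103279742}{11656860261643801} \approx -0.18559$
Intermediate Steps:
$q{\left(I,m \right)} = 206 + I$ ($q{\left(I,m \right)} = I + 206 = 206 + I$)
$g = - \frac{30402191321}{6020532774}$ ($g = \left(-7279\right) \frac{1}{283974} + 319549 \left(- \frac{1}{63603}\right) = - \frac{7279}{283974} - \frac{319549}{63603} = - \frac{30402191321}{6020532774} \approx -5.0498$)
$x = - \frac{121642}{359333}$ ($x = \frac{246797 - 368439}{\left(206 - 143\right) + 359270} = - \frac{121642}{63 + 359270} = - \frac{121642}{359333} \approx -0.33852$)
$\frac{1}{x + g} = \frac{1}{- \frac{121642}{359333} - \frac{30402191321}{6020532774}} = \frac{1}{- \frac{11656860261643801}{2163376103279742}} = - \frac{2163376103279742}{11656860261643801}$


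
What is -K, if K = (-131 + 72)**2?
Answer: -3481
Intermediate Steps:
K = 3481 (K = (-59)**2 = 3481)
-K = -1*3481 = -3481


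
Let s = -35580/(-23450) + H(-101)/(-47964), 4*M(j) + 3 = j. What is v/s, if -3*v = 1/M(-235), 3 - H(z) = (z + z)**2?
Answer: 1530280/646811767 ≈ 0.0023659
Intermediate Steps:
M(j) = -3/4 + j/4
H(z) = 3 - 4*z**2 (H(z) = 3 - (z + z)**2 = 3 - (2*z)**2 = 3 - 4*z**2)
v = 2/357 (v = -1/(3*(-3/4 + (1/4)*(-235))) = -1/(3*(-3/4 - 235/4)) = -1/(3*(-119/2)) = -1/3*(-2/119) = 2/357 ≈ 0.0056022)
s = 5435393/2295420 (s = -35580/(-23450) + (3 - 4*(-101)**2)/(-47964) = -35580*(-1/23450) + (3 - 4*10201)*(-1/47964) = 3558/2345 + (3 - 40804)*(-1/47964) = 3558/2345 - 40801*(-1/47964) = 3558/2345 + 40801/47964 = 5435393/2295420 ≈ 2.3679)
v/s = 2/(357*(5435393/2295420)) = (2/357)*(2295420/5435393) = 1530280/646811767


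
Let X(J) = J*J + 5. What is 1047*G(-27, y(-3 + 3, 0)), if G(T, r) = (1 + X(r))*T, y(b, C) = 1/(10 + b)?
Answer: -16989669/100 ≈ -1.6990e+5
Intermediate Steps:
X(J) = 5 + J² (X(J) = J² + 5 = 5 + J²)
G(T, r) = T*(6 + r²) (G(T, r) = (1 + (5 + r²))*T = (6 + r²)*T = T*(6 + r²))
1047*G(-27, y(-3 + 3, 0)) = 1047*(-27*(6 + (1/(10 + (-3 + 3)))²)) = 1047*(-27*(6 + (1/(10 + 0))²)) = 1047*(-27*(6 + (1/10)²)) = 1047*(-27*(6 + (⅒)²)) = 1047*(-27*(6 + 1/100)) = 1047*(-27*601/100) = 1047*(-16227/100) = -16989669/100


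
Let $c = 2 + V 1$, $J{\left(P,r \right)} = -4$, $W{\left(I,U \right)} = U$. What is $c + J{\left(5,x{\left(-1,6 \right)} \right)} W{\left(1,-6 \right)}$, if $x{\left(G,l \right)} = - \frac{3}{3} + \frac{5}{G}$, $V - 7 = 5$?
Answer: $38$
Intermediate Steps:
$V = 12$ ($V = 7 + 5 = 12$)
$x{\left(G,l \right)} = -1 + \frac{5}{G}$ ($x{\left(G,l \right)} = \left(-3\right) \frac{1}{3} + \frac{5}{G} = -1 + \frac{5}{G}$)
$c = 14$ ($c = 2 + 12 \cdot 1 = 2 + 12 = 14$)
$c + J{\left(5,x{\left(-1,6 \right)} \right)} W{\left(1,-6 \right)} = 14 - -24 = 14 + 24 = 38$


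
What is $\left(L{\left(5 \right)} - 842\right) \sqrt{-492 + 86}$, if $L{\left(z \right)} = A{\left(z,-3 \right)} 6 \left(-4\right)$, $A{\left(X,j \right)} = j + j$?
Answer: $- 698 i \sqrt{406} \approx - 14064.0 i$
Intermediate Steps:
$A{\left(X,j \right)} = 2 j$
$L{\left(z \right)} = 144$ ($L{\left(z \right)} = 2 \left(-3\right) 6 \left(-4\right) = \left(-6\right) 6 \left(-4\right) = \left(-36\right) \left(-4\right) = 144$)
$\left(L{\left(5 \right)} - 842\right) \sqrt{-492 + 86} = \left(144 - 842\right) \sqrt{-492 + 86} = - 698 \sqrt{-406} = - 698 i \sqrt{406}$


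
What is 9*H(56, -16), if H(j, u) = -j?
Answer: -504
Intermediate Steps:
9*H(56, -16) = 9*(-1*56) = 9*(-56) = -504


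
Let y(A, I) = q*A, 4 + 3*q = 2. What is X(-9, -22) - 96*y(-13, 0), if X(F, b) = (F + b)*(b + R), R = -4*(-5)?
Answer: -770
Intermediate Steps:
q = -⅔ (q = -4/3 + (⅓)*2 = -4/3 + ⅔ = -⅔ ≈ -0.66667)
R = 20
X(F, b) = (20 + b)*(F + b) (X(F, b) = (F + b)*(b + 20) = (F + b)*(20 + b) = (20 + b)*(F + b))
y(A, I) = -2*A/3
X(-9, -22) - 96*y(-13, 0) = ((-22)² + 20*(-9) + 20*(-22) - 9*(-22)) - (-64)*(-13) = (484 - 180 - 440 + 198) - 96*26/3 = 62 - 832 = -770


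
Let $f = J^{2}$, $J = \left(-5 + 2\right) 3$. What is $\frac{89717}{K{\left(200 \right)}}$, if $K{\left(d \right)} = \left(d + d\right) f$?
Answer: $\frac{89717}{32400} \approx 2.769$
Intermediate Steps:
$J = -9$ ($J = \left(-3\right) 3 = -9$)
$f = 81$ ($f = \left(-9\right)^{2} = 81$)
$K{\left(d \right)} = 162 d$ ($K{\left(d \right)} = \left(d + d\right) 81 = 2 d 81 = 162 d$)
$\frac{89717}{K{\left(200 \right)}} = \frac{89717}{162 \cdot 200} = \frac{89717}{32400}$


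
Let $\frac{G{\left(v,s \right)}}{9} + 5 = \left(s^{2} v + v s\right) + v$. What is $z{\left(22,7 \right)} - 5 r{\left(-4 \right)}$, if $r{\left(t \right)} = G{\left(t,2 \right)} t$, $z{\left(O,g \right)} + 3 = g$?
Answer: $-5936$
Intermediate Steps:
$z{\left(O,g \right)} = -3 + g$
$G{\left(v,s \right)} = -45 + 9 v + 9 s v + 9 v s^{2}$ ($G{\left(v,s \right)} = -45 + 9 \left(\left(s^{2} v + v s\right) + v\right) = -45 + 9 \left(\left(v s^{2} + s v\right) + v\right) = -45 + 9 \left(\left(s v + v s^{2}\right) + v\right) = -45 + 9 \left(v + s v + v s^{2}\right) = -45 + \left(9 v + 9 s v + 9 v s^{2}\right) = -45 + 9 v + 9 s v + 9 v s^{2}$)
$r{\left(t \right)} = t \left(-45 + 63 t\right)$ ($r{\left(t \right)} = \left(-45 + 9 t + 9 \cdot 2 t + 9 t 2^{2}\right) t = \left(-45 + 9 t + 18 t + 9 t 4\right) t = \left(-45 + 9 t + 18 t + 36 t\right) t = \left(-45 + 63 t\right) t = t \left(-45 + 63 t\right)$)
$z{\left(22,7 \right)} - 5 r{\left(-4 \right)} = \left(-3 + 7\right) - 5 \cdot 9 \left(-4\right) \left(-5 + 7 \left(-4\right)\right) = 4 - 5 \cdot 9 \left(-4\right) \left(-5 - 28\right) = 4 - 5 \cdot 9 \left(-4\right) \left(-33\right) = 4 - 5940 = -5936$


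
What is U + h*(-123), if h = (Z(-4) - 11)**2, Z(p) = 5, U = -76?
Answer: -4504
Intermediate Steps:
h = 36 (h = (5 - 11)**2 = (-6)**2 = 36)
U + h*(-123) = -76 + 36*(-123) = -76 - 4428 = -4504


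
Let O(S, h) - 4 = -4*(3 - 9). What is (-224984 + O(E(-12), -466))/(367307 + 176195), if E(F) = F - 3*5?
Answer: -112478/271751 ≈ -0.41390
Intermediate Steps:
E(F) = -15 + F (E(F) = F - 15 = -15 + F)
O(S, h) = 28 (O(S, h) = 4 - 4*(3 - 9) = 4 - 4*(-6) = 4 + 24 = 28)
(-224984 + O(E(-12), -466))/(367307 + 176195) = (-224984 + 28)/(367307 + 176195) = -224956/543502 = -224956*1/543502 = -112478/271751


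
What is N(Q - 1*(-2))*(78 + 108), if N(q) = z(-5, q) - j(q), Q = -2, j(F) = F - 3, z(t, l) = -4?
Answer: -186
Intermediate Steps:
j(F) = -3 + F
N(q) = -1 - q (N(q) = -4 - (-3 + q) = -4 + (3 - q) = -1 - q)
N(Q - 1*(-2))*(78 + 108) = (-1 - (-2 - 1*(-2)))*(78 + 108) = (-1 - (-2 + 2))*186 = (-1 - 1*0)*186 = (-1 + 0)*186 = -1*186 = -186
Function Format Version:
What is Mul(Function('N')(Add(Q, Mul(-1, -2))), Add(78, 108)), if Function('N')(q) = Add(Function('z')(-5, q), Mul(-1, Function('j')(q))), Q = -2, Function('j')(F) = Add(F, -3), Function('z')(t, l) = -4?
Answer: -186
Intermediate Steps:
Function('j')(F) = Add(-3, F)
Function('N')(q) = Add(-1, Mul(-1, q)) (Function('N')(q) = Add(-4, Mul(-1, Add(-3, q))) = Add(-4, Add(3, Mul(-1, q))) = Add(-1, Mul(-1, q)))
Mul(Function('N')(Add(Q, Mul(-1, -2))), Add(78, 108)) = Mul(Add(-1, Mul(-1, Add(-2, Mul(-1, -2)))), Add(78, 108)) = Mul(Add(-1, Mul(-1, Add(-2, 2))), 186) = Mul(Add(-1, Mul(-1, 0)), 186) = Mul(Add(-1, 0), 186) = Mul(-1, 186) = -186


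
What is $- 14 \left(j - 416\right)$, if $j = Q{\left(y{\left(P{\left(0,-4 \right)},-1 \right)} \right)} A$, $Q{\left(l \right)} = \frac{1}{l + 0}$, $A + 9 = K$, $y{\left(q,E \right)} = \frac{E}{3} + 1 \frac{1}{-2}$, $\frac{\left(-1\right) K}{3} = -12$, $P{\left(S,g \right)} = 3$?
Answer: $\frac{31388}{5} \approx 6277.6$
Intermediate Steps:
$K = 36$ ($K = \left(-3\right) \left(-12\right) = 36$)
$y{\left(q,E \right)} = - \frac{1}{2} + \frac{E}{3}$ ($y{\left(q,E \right)} = E \frac{1}{3} + 1 \left(- \frac{1}{2}\right) = \frac{E}{3} - \frac{1}{2} = - \frac{1}{2} + \frac{E}{3}$)
$A = 27$ ($A = -9 + 36 = 27$)
$Q{\left(l \right)} = \frac{1}{l}$
$j = - \frac{162}{5}$ ($j = \frac{1}{- \frac{1}{2} + \frac{1}{3} \left(-1\right)} 27 = \frac{1}{- \frac{1}{2} - \frac{1}{3}} \cdot 27 = \frac{1}{- \frac{5}{6}} \cdot 27 = \left(- \frac{6}{5}\right) 27 = - \frac{162}{5} \approx -32.4$)
$- 14 \left(j - 416\right) = - 14 \left(- \frac{162}{5} - 416\right) = \left(-14\right) \left(- \frac{2242}{5}\right) = \frac{31388}{5}$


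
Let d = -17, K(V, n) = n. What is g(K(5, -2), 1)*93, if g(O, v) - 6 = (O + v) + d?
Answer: -1116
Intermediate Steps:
g(O, v) = -11 + O + v (g(O, v) = 6 + ((O + v) - 17) = 6 + (-17 + O + v) = -11 + O + v)
g(K(5, -2), 1)*93 = (-11 - 2 + 1)*93 = -12*93 = -1116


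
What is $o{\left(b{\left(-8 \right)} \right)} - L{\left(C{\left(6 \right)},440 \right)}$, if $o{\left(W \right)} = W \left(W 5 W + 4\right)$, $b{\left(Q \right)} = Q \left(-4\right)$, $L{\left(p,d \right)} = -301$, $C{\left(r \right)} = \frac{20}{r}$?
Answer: $164269$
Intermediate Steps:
$b{\left(Q \right)} = - 4 Q$
$o{\left(W \right)} = W \left(4 + 5 W^{2}\right)$ ($o{\left(W \right)} = W \left(5 W W + 4\right) = W \left(5 W^{2} + 4\right) = W \left(4 + 5 W^{2}\right)$)
$o{\left(b{\left(-8 \right)} \right)} - L{\left(C{\left(6 \right)},440 \right)} = \left(-4\right) \left(-8\right) \left(4 + 5 \left(\left(-4\right) \left(-8\right)\right)^{2}\right) - -301 = 32 \left(4 + 5 \cdot 32^{2}\right) + 301 = 32 \left(4 + 5 \cdot 1024\right) + 301 = 32 \left(4 + 5120\right) + 301 = 32 \cdot 5124 + 301 = 163968 + 301 = 164269$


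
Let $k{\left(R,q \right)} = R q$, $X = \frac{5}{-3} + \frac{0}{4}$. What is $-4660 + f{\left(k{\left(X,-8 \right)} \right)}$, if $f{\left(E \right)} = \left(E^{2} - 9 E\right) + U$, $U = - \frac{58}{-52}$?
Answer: $- \frac{1076659}{234} \approx -4601.1$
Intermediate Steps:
$U = \frac{29}{26}$ ($U = \left(-58\right) \left(- \frac{1}{52}\right) = \frac{29}{26} \approx 1.1154$)
$X = - \frac{5}{3}$ ($X = 5 \left(- \frac{1}{3}\right) + 0 \cdot \frac{1}{4} = - \frac{5}{3} + 0 = - \frac{5}{3} \approx -1.6667$)
$f{\left(E \right)} = \frac{29}{26} + E^{2} - 9 E$ ($f{\left(E \right)} = \left(E^{2} - 9 E\right) + \frac{29}{26} = \frac{29}{26} + E^{2} - 9 E$)
$-4660 + f{\left(k{\left(X,-8 \right)} \right)} = -4660 + \left(\frac{29}{26} + \left(\left(- \frac{5}{3}\right) \left(-8\right)\right)^{2} - 9 \left(\left(- \frac{5}{3}\right) \left(-8\right)\right)\right) = -4660 + \left(\frac{29}{26} + \left(\frac{40}{3}\right)^{2} - 120\right) = -4660 + \left(\frac{29}{26} + \frac{1600}{9} - 120\right) = -4660 + \frac{13781}{234} = - \frac{1076659}{234}$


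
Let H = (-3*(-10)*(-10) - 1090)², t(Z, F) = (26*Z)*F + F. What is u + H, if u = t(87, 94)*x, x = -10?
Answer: -195120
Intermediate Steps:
t(Z, F) = F + 26*F*Z (t(Z, F) = 26*F*Z + F = F + 26*F*Z)
u = -2127220 (u = (94*(1 + 26*87))*(-10) = (94*(1 + 2262))*(-10) = (94*2263)*(-10) = 212722*(-10) = -2127220)
H = 1932100 (H = (30*(-10) - 1090)² = (-300 - 1090)² = (-1390)² = 1932100)
u + H = -2127220 + 1932100 = -195120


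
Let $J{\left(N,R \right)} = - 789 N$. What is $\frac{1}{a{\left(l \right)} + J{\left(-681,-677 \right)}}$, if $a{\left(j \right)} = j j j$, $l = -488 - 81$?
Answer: $- \frac{1}{183682700} \approx -5.4442 \cdot 10^{-9}$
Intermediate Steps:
$l = -569$
$a{\left(j \right)} = j^{3}$ ($a{\left(j \right)} = j^{2} j = j^{3}$)
$\frac{1}{a{\left(l \right)} + J{\left(-681,-677 \right)}} = \frac{1}{\left(-569\right)^{3} - -537309} = \frac{1}{-184220009 + 537309} = \frac{1}{-183682700} = - \frac{1}{183682700}$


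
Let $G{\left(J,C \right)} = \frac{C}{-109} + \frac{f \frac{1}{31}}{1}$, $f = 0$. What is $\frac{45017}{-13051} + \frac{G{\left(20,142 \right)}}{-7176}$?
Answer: $- \frac{17604861943}{5104141692} \approx -3.4491$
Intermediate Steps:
$G{\left(J,C \right)} = - \frac{C}{109}$ ($G{\left(J,C \right)} = \frac{C}{-109} + \frac{0 \cdot \frac{1}{31}}{1} = C \left(- \frac{1}{109}\right) + 0 \cdot \frac{1}{31} \cdot 1 = - \frac{C}{109} + 0 \cdot 1 = - \frac{C}{109} + 0 = - \frac{C}{109}$)
$\frac{45017}{-13051} + \frac{G{\left(20,142 \right)}}{-7176} = \frac{45017}{-13051} + \frac{\left(- \frac{1}{109}\right) 142}{-7176} = 45017 \left(- \frac{1}{13051}\right) - - \frac{71}{391092} = - \frac{45017}{13051} + \frac{71}{391092} = - \frac{17604861943}{5104141692}$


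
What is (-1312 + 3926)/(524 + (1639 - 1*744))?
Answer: 2614/1419 ≈ 1.8421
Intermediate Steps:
(-1312 + 3926)/(524 + (1639 - 1*744)) = 2614/(524 + (1639 - 744)) = 2614/(524 + 895) = 2614/1419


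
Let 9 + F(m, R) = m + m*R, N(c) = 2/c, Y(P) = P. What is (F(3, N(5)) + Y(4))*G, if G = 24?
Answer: -96/5 ≈ -19.200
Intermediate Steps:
F(m, R) = -9 + m + R*m (F(m, R) = -9 + (m + m*R) = -9 + (m + R*m) = -9 + m + R*m)
(F(3, N(5)) + Y(4))*G = ((-9 + 3 + (2/5)*3) + 4)*24 = ((-9 + 3 + (2*(⅕))*3) + 4)*24 = ((-9 + 3 + (⅖)*3) + 4)*24 = ((-9 + 3 + 6/5) + 4)*24 = (-24/5 + 4)*24 = -⅘*24 = -96/5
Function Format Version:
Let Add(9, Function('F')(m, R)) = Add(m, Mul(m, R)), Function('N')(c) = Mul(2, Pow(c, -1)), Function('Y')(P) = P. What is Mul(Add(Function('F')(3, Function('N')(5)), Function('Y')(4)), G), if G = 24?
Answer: Rational(-96, 5) ≈ -19.200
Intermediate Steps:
Function('F')(m, R) = Add(-9, m, Mul(R, m)) (Function('F')(m, R) = Add(-9, Add(m, Mul(m, R))) = Add(-9, Add(m, Mul(R, m))) = Add(-9, m, Mul(R, m)))
Mul(Add(Function('F')(3, Function('N')(5)), Function('Y')(4)), G) = Mul(Add(Add(-9, 3, Mul(Mul(2, Pow(5, -1)), 3)), 4), 24) = Mul(Add(Add(-9, 3, Mul(Mul(2, Rational(1, 5)), 3)), 4), 24) = Mul(Add(Add(-9, 3, Mul(Rational(2, 5), 3)), 4), 24) = Mul(Add(Add(-9, 3, Rational(6, 5)), 4), 24) = Mul(Add(Rational(-24, 5), 4), 24) = Mul(Rational(-4, 5), 24) = Rational(-96, 5)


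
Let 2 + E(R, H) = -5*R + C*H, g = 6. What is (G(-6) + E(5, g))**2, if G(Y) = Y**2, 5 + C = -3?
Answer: 1521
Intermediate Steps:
C = -8 (C = -5 - 3 = -8)
E(R, H) = -2 - 8*H - 5*R (E(R, H) = -2 + (-5*R - 8*H) = -2 + (-8*H - 5*R) = -2 - 8*H - 5*R)
(G(-6) + E(5, g))**2 = ((-6)**2 + (-2 - 8*6 - 5*5))**2 = (36 + (-2 - 48 - 25))**2 = (36 - 75)**2 = (-39)**2 = 1521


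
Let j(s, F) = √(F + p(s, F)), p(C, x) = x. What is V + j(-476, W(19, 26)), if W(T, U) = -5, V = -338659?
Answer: -338659 + I*√10 ≈ -3.3866e+5 + 3.1623*I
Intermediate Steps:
j(s, F) = √2*√F (j(s, F) = √(F + F) = √(2*F) = √2*√F)
V + j(-476, W(19, 26)) = -338659 + √2*√(-5) = -338659 + √2*(I*√5) = -338659 + I*√10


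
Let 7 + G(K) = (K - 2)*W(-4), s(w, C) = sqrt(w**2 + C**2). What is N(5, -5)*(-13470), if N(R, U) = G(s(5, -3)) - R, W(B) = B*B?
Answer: 592680 - 215520*sqrt(34) ≈ -6.6401e+5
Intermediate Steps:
s(w, C) = sqrt(C**2 + w**2)
W(B) = B**2
G(K) = -39 + 16*K (G(K) = -7 + (K - 2)*(-4)**2 = -7 + (-2 + K)*16 = -7 + (-32 + 16*K) = -39 + 16*K)
N(R, U) = -39 - R + 16*sqrt(34) (N(R, U) = (-39 + 16*sqrt((-3)**2 + 5**2)) - R = (-39 + 16*sqrt(9 + 25)) - R = (-39 + 16*sqrt(34)) - R = -39 - R + 16*sqrt(34))
N(5, -5)*(-13470) = (-39 - 1*5 + 16*sqrt(34))*(-13470) = (-39 - 5 + 16*sqrt(34))*(-13470) = (-44 + 16*sqrt(34))*(-13470) = 592680 - 215520*sqrt(34)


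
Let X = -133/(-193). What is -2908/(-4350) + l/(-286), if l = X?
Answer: 79968617/120055650 ≈ 0.66610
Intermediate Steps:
X = 133/193 (X = -133*(-1/193) = 133/193 ≈ 0.68912)
l = 133/193 ≈ 0.68912
-2908/(-4350) + l/(-286) = -2908/(-4350) + (133/193)/(-286) = -2908*(-1/4350) + (133/193)*(-1/286) = 1454/2175 - 133/55198 = 79968617/120055650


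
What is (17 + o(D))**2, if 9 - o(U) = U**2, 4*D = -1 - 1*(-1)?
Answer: 676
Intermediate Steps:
D = 0 (D = (-1 - 1*(-1))/4 = (-1 + 1)/4 = (1/4)*0 = 0)
o(U) = 9 - U**2
(17 + o(D))**2 = (17 + (9 - 1*0**2))**2 = (17 + (9 - 1*0))**2 = (17 + (9 + 0))**2 = (17 + 9)**2 = 26**2 = 676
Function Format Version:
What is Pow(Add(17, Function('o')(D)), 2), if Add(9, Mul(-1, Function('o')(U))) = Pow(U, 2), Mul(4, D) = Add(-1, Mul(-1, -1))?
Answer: 676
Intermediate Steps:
D = 0 (D = Mul(Rational(1, 4), Add(-1, Mul(-1, -1))) = Mul(Rational(1, 4), Add(-1, 1)) = Mul(Rational(1, 4), 0) = 0)
Function('o')(U) = Add(9, Mul(-1, Pow(U, 2)))
Pow(Add(17, Function('o')(D)), 2) = Pow(Add(17, Add(9, Mul(-1, Pow(0, 2)))), 2) = Pow(Add(17, Add(9, Mul(-1, 0))), 2) = Pow(Add(17, Add(9, 0)), 2) = Pow(Add(17, 9), 2) = Pow(26, 2) = 676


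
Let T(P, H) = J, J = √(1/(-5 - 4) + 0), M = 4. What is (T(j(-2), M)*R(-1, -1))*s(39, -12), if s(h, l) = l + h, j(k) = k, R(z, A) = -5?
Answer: -45*I ≈ -45.0*I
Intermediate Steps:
J = I/3 (J = √(1/(-9) + 0) = √(-⅑ + 0) = √(-⅑) = I/3 ≈ 0.33333*I)
s(h, l) = h + l
T(P, H) = I/3
(T(j(-2), M)*R(-1, -1))*s(39, -12) = ((I/3)*(-5))*(39 - 12) = -5*I/3*27 = -45*I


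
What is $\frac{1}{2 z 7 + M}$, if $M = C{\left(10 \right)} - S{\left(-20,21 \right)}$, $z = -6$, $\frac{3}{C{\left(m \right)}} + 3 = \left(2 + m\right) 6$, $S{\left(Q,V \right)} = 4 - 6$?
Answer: $- \frac{23}{1885} \approx -0.012202$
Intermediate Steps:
$S{\left(Q,V \right)} = -2$ ($S{\left(Q,V \right)} = 4 - 6 = -2$)
$C{\left(m \right)} = \frac{3}{9 + 6 m}$ ($C{\left(m \right)} = \frac{3}{-3 + \left(2 + m\right) 6} = \frac{3}{-3 + \left(12 + 6 m\right)} = \frac{3}{9 + 6 m}$)
$M = \frac{47}{23}$ ($M = \frac{1}{3 + 2 \cdot 10} - -2 = \frac{1}{3 + 20} + 2 = \frac{1}{23} + 2 = \frac{47}{23} \approx 2.0435$)
$\frac{1}{2 z 7 + M} = \frac{1}{2 \left(-6\right) 7 + \frac{47}{23}} = \frac{1}{\left(-12\right) 7 + \frac{47}{23}} = \frac{1}{-84 + \frac{47}{23}} = \frac{1}{- \frac{1885}{23}} = - \frac{23}{1885}$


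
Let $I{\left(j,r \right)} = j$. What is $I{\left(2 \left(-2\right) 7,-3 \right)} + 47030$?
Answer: $47002$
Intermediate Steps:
$I{\left(2 \left(-2\right) 7,-3 \right)} + 47030 = 2 \left(-2\right) 7 + 47030 = \left(-4\right) 7 + 47030 = -28 + 47030 = 47002$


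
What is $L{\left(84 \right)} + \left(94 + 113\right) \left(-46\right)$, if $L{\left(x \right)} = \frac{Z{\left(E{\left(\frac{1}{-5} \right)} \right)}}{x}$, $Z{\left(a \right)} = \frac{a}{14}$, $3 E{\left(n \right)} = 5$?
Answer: $- \frac{33593611}{3528} \approx -9522.0$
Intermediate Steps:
$E{\left(n \right)} = \frac{5}{3}$ ($E{\left(n \right)} = \frac{1}{3} \cdot 5 = \frac{5}{3}$)
$Z{\left(a \right)} = \frac{a}{14}$ ($Z{\left(a \right)} = a \frac{1}{14} = \frac{a}{14}$)
$L{\left(x \right)} = \frac{5}{42 x}$ ($L{\left(x \right)} = \frac{\frac{1}{14} \cdot \frac{5}{3}}{x} = \frac{5}{42 x}$)
$L{\left(84 \right)} + \left(94 + 113\right) \left(-46\right) = \frac{5}{42 \cdot 84} + \left(94 + 113\right) \left(-46\right) = \frac{5}{42} \cdot \frac{1}{84} + 207 \left(-46\right) = \frac{5}{3528} - 9522 = - \frac{33593611}{3528}$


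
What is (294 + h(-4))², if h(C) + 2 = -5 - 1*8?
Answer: 77841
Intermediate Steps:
h(C) = -15 (h(C) = -2 + (-5 - 1*8) = -2 + (-5 - 8) = -2 - 13 = -15)
(294 + h(-4))² = (294 - 15)² = 279² = 77841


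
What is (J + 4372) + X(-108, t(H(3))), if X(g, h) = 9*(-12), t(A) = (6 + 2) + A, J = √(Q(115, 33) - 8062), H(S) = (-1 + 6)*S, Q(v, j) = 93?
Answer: 4264 + I*√7969 ≈ 4264.0 + 89.269*I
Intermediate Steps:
H(S) = 5*S
J = I*√7969 (J = √(93 - 8062) = √(-7969) = I*√7969 ≈ 89.269*I)
t(A) = 8 + A
X(g, h) = -108
(J + 4372) + X(-108, t(H(3))) = (I*√7969 + 4372) - 108 = (4372 + I*√7969) - 108 = 4264 + I*√7969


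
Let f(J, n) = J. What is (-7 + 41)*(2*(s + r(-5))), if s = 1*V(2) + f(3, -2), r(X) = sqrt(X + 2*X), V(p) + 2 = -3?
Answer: -136 + 68*I*sqrt(15) ≈ -136.0 + 263.36*I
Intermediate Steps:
V(p) = -5 (V(p) = -2 - 3 = -5)
r(X) = sqrt(3)*sqrt(X) (r(X) = sqrt(3*X) = sqrt(3)*sqrt(X))
s = -2 (s = 1*(-5) + 3 = -5 + 3 = -2)
(-7 + 41)*(2*(s + r(-5))) = (-7 + 41)*(2*(-2 + sqrt(3)*sqrt(-5))) = 34*(2*(-2 + sqrt(3)*(I*sqrt(5)))) = 34*(2*(-2 + I*sqrt(15))) = 34*(-4 + 2*I*sqrt(15)) = -136 + 68*I*sqrt(15)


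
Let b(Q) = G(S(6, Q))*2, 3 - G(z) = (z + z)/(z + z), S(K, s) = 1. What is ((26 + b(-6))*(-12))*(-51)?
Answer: 18360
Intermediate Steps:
G(z) = 2 (G(z) = 3 - (z + z)/(z + z) = 3 - 2*z/(2*z) = 3 - 2*z*1/(2*z) = 3 - 1*1 = 3 - 1 = 2)
b(Q) = 4 (b(Q) = 2*2 = 4)
((26 + b(-6))*(-12))*(-51) = ((26 + 4)*(-12))*(-51) = (30*(-12))*(-51) = -360*(-51) = 18360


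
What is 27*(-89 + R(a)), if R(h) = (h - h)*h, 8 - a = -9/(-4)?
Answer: -2403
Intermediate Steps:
a = 23/4 (a = 8 - (-9)/(-4) = 8 - (-9)*(-1)/4 = 8 - 1*9/4 = 8 - 9/4 = 23/4 ≈ 5.7500)
R(h) = 0 (R(h) = 0*h = 0)
27*(-89 + R(a)) = 27*(-89 + 0) = 27*(-89) = -2403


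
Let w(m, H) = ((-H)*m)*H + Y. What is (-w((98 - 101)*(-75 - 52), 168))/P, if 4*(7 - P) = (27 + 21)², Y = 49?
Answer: -10753295/569 ≈ -18899.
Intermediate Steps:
w(m, H) = 49 - m*H² (w(m, H) = ((-H)*m)*H + 49 = (-H*m)*H + 49 = -m*H² + 49 = 49 - m*H²)
P = -569 (P = 7 - (27 + 21)²/4 = 7 - ¼*48² = 7 - ¼*2304 = 7 - 576 = -569)
(-w((98 - 101)*(-75 - 52), 168))/P = -(49 - 1*(98 - 101)*(-75 - 52)*168²)/(-569) = -(49 - 1*(-3*(-127))*28224)*(-1/569) = -(49 - 1*381*28224)*(-1/569) = -(49 - 10753344)*(-1/569) = -1*(-10753295)*(-1/569) = 10753295*(-1/569) = -10753295/569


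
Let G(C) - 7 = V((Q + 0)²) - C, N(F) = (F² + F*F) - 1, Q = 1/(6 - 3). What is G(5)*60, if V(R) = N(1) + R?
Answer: 560/3 ≈ 186.67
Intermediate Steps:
Q = ⅓ (Q = 1/3 = ⅓ ≈ 0.33333)
N(F) = -1 + 2*F² (N(F) = (F² + F²) - 1 = 2*F² - 1 = -1 + 2*F²)
V(R) = 1 + R (V(R) = (-1 + 2*1²) + R = (-1 + 2*1) + R = (-1 + 2) + R = 1 + R)
G(C) = 73/9 - C (G(C) = 7 + ((1 + (⅓ + 0)²) - C) = 7 + ((1 + (⅓)²) - C) = 7 + ((1 + ⅑) - C) = 7 + (10/9 - C) = 73/9 - C)
G(5)*60 = (73/9 - 1*5)*60 = (73/9 - 5)*60 = (28/9)*60 = 560/3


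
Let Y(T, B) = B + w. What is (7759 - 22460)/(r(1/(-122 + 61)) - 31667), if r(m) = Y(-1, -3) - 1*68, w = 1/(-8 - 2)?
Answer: 147010/317381 ≈ 0.46320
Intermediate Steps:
w = -⅒ (w = 1/(-10) = -⅒ ≈ -0.10000)
Y(T, B) = -⅒ + B (Y(T, B) = B - ⅒ = -⅒ + B)
r(m) = -711/10 (r(m) = (-⅒ - 3) - 1*68 = -31/10 - 68 = -711/10)
(7759 - 22460)/(r(1/(-122 + 61)) - 31667) = (7759 - 22460)/(-711/10 - 31667) = -14701/(-317381/10) = -14701*(-10/317381) = 147010/317381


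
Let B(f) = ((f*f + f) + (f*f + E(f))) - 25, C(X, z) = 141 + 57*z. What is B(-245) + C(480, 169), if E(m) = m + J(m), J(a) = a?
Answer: 129064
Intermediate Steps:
E(m) = 2*m (E(m) = m + m = 2*m)
B(f) = -25 + 2*f² + 3*f (B(f) = ((f*f + f) + (f*f + 2*f)) - 25 = ((f² + f) + (f² + 2*f)) - 25 = ((f + f²) + (f² + 2*f)) - 25 = (2*f² + 3*f) - 25 = -25 + 2*f² + 3*f)
B(-245) + C(480, 169) = (-25 + 2*(-245)² + 3*(-245)) + (141 + 57*169) = (-25 + 2*60025 - 735) + (141 + 9633) = (-25 + 120050 - 735) + 9774 = 119290 + 9774 = 129064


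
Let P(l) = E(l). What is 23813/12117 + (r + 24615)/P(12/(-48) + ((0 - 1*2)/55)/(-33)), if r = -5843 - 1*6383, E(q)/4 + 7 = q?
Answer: -271210079344/637681359 ≈ -425.31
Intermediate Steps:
E(q) = -28 + 4*q
P(l) = -28 + 4*l
r = -12226 (r = -5843 - 6383 = -12226)
23813/12117 + (r + 24615)/P(12/(-48) + ((0 - 1*2)/55)/(-33)) = 23813/12117 + (-12226 + 24615)/(-28 + 4*(12/(-48) + ((0 - 1*2)/55)/(-33))) = 23813*(1/12117) + 12389/(-28 + 4*(12*(-1/48) + ((0 - 2)*(1/55))*(-1/33))) = 23813/12117 + 12389/(-28 + 4*(-¼ - 2*1/55*(-1/33))) = 23813/12117 + 12389/(-28 + 4*(-¼ - 2/55*(-1/33))) = 23813/12117 + 12389/(-28 + 4*(-¼ + 2/1815)) = 23813/12117 + 12389/(-28 + 4*(-1807/7260)) = 23813/12117 + 12389/(-28 - 1807/1815) = 23813/12117 + 12389/(-52627/1815) = 23813/12117 + 12389*(-1815/52627) = 23813/12117 - 22486035/52627 = -271210079344/637681359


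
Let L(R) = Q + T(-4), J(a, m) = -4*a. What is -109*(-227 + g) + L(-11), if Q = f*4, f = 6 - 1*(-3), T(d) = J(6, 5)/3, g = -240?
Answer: 50931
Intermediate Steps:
T(d) = -8 (T(d) = -4*6/3 = -24*1/3 = -8)
f = 9 (f = 6 + 3 = 9)
Q = 36 (Q = 9*4 = 36)
L(R) = 28 (L(R) = 36 - 8 = 28)
-109*(-227 + g) + L(-11) = -109*(-227 - 240) + 28 = -109*(-467) + 28 = 50903 + 28 = 50931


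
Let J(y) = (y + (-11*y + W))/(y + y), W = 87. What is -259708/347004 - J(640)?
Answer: 464552503/111041280 ≈ 4.1836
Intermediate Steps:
J(y) = (87 - 10*y)/(2*y) (J(y) = (y + (-11*y + 87))/(y + y) = (y + (87 - 11*y))/((2*y)) = (87 - 10*y)*(1/(2*y)) = (87 - 10*y)/(2*y))
-259708/347004 - J(640) = -259708/347004 - (-5 + (87/2)/640) = -259708*1/347004 - (-5 + (87/2)*(1/640)) = -64927/86751 - (-5 + 87/1280) = -64927/86751 - 1*(-6313/1280) = -64927/86751 + 6313/1280 = 464552503/111041280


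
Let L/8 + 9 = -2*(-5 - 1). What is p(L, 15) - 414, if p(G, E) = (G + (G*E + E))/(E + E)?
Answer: -4007/10 ≈ -400.70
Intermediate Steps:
L = 24 (L = -72 + 8*(-2*(-5 - 1)) = -72 + 8*(-2*(-6)) = -72 + 8*12 = -72 + 96 = 24)
p(G, E) = (E + G + E*G)/(2*E) (p(G, E) = (G + (E*G + E))/((2*E)) = (G + (E + E*G))*(1/(2*E)) = (E + G + E*G)*(1/(2*E)) = (E + G + E*G)/(2*E))
p(L, 15) - 414 = (1/2)*(24 + 15*(1 + 24))/15 - 414 = (1/2)*(1/15)*(24 + 15*25) - 414 = (1/2)*(1/15)*(24 + 375) - 414 = (1/2)*(1/15)*399 - 414 = 133/10 - 414 = -4007/10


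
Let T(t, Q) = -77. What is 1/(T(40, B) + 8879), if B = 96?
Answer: 1/8802 ≈ 0.00011361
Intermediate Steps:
1/(T(40, B) + 8879) = 1/(-77 + 8879) = 1/8802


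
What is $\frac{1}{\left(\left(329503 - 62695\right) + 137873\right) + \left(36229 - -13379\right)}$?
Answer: $\frac{1}{454289} \approx 2.2012 \cdot 10^{-6}$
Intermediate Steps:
$\frac{1}{\left(\left(329503 - 62695\right) + 137873\right) + \left(36229 - -13379\right)} = \frac{1}{\left(266808 + 137873\right) + \left(36229 + 13379\right)} = \frac{1}{404681 + 49608} = \frac{1}{454289}$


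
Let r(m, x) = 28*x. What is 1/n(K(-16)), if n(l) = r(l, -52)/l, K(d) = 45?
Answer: -45/1456 ≈ -0.030907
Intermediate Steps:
n(l) = -1456/l (n(l) = (28*(-52))/l = -1456/l)
1/n(K(-16)) = 1/(-1456/45) = -45/1456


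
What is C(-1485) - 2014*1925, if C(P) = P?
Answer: -3878435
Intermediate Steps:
C(-1485) - 2014*1925 = -1485 - 2014*1925 = -1485 - 3876950 = -3878435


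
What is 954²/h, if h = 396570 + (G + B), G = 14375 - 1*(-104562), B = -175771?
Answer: 227529/84934 ≈ 2.6789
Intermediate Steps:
G = 118937 (G = 14375 + 104562 = 118937)
h = 339736 (h = 396570 + (118937 - 175771) = 396570 - 56834 = 339736)
954²/h = 954²/339736 = 910116*(1/339736) = 227529/84934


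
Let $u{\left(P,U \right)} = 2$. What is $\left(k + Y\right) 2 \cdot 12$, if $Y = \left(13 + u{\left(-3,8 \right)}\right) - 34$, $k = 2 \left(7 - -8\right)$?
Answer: $264$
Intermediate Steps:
$k = 30$ ($k = 2 \left(7 + 8\right) = 2 \cdot 15 = 30$)
$Y = -19$ ($Y = \left(13 + 2\right) - 34 = 15 - 34 = -19$)
$\left(k + Y\right) 2 \cdot 12 = \left(30 - 19\right) 2 \cdot 12 = 11 \cdot 24 = 264$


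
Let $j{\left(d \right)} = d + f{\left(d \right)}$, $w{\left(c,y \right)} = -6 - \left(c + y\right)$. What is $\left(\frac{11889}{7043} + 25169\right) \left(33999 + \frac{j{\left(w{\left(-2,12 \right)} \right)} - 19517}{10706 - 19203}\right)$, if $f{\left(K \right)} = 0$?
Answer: $\frac{51216972244781616}{59844371} \approx 8.5584 \cdot 10^{8}$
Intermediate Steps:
$w{\left(c,y \right)} = -6 - c - y$ ($w{\left(c,y \right)} = -6 - \left(c + y\right) = -6 - c - y$)
$j{\left(d \right)} = d$ ($j{\left(d \right)} = d + 0 = d$)
$\left(\frac{11889}{7043} + 25169\right) \left(33999 + \frac{j{\left(w{\left(-2,12 \right)} \right)} - 19517}{10706 - 19203}\right) = \left(\frac{11889}{7043} + 25169\right) \left(33999 + \frac{\left(-6 - -2 - 12\right) - 19517}{10706 - 19203}\right) = \left(11889 \cdot \frac{1}{7043} + 25169\right) \left(33999 + \frac{\left(-6 + 2 - 12\right) - 19517}{-8497}\right) = \left(\frac{11889}{7043} + 25169\right) \left(33999 + \left(-16 - 19517\right) \left(- \frac{1}{8497}\right)\right) = \frac{177277156 \left(33999 - - \frac{19533}{8497}\right)}{7043} = \frac{177277156 \left(33999 + \frac{19533}{8497}\right)}{7043} = \frac{177277156}{7043} \cdot \frac{288909036}{8497} = \frac{51216972244781616}{59844371}$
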